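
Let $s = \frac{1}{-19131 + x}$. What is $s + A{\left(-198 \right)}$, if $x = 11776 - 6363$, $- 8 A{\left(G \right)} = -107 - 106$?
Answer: $\frac{1460963}{54872} \approx 26.625$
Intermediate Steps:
$A{\left(G \right)} = \frac{213}{8}$ ($A{\left(G \right)} = - \frac{-107 - 106}{8} = \left(- \frac{1}{8}\right) \left(-213\right) = \frac{213}{8}$)
$x = 5413$ ($x = 11776 - 6363 = 5413$)
$s = - \frac{1}{13718}$ ($s = \frac{1}{-19131 + 5413} = \frac{1}{-13718} = - \frac{1}{13718} \approx -7.2897 \cdot 10^{-5}$)
$s + A{\left(-198 \right)} = - \frac{1}{13718} + \frac{213}{8} = \frac{1460963}{54872}$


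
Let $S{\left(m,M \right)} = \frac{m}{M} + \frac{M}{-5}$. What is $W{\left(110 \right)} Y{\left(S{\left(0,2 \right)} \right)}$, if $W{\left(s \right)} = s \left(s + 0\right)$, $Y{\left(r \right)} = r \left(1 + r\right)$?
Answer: $-2904$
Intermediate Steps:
$S{\left(m,M \right)} = - \frac{M}{5} + \frac{m}{M}$ ($S{\left(m,M \right)} = \frac{m}{M} + M \left(- \frac{1}{5}\right) = \frac{m}{M} - \frac{M}{5} = - \frac{M}{5} + \frac{m}{M}$)
$W{\left(s \right)} = s^{2}$ ($W{\left(s \right)} = s s = s^{2}$)
$W{\left(110 \right)} Y{\left(S{\left(0,2 \right)} \right)} = 110^{2} \left(\left(- \frac{1}{5}\right) 2 + \frac{0}{2}\right) \left(1 + \left(\left(- \frac{1}{5}\right) 2 + \frac{0}{2}\right)\right) = 12100 \left(- \frac{2}{5} + 0 \cdot \frac{1}{2}\right) \left(1 + \left(- \frac{2}{5} + 0 \cdot \frac{1}{2}\right)\right) = 12100 \left(- \frac{2}{5} + 0\right) \left(1 + \left(- \frac{2}{5} + 0\right)\right) = 12100 \left(- \frac{2 \left(1 - \frac{2}{5}\right)}{5}\right) = 12100 \left(\left(- \frac{2}{5}\right) \frac{3}{5}\right) = 12100 \left(- \frac{6}{25}\right) = -2904$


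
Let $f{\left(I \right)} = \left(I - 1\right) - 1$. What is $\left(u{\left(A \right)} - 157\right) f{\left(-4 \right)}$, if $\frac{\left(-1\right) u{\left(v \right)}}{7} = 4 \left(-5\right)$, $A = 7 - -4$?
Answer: $102$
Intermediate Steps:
$A = 11$ ($A = 7 + 4 = 11$)
$u{\left(v \right)} = 140$ ($u{\left(v \right)} = - 7 \cdot 4 \left(-5\right) = \left(-7\right) \left(-20\right) = 140$)
$f{\left(I \right)} = -2 + I$ ($f{\left(I \right)} = \left(-1 + I\right) - 1 = -2 + I$)
$\left(u{\left(A \right)} - 157\right) f{\left(-4 \right)} = \left(140 - 157\right) \left(-2 - 4\right) = \left(-17\right) \left(-6\right) = 102$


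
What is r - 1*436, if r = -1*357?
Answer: -793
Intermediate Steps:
r = -357
r - 1*436 = -357 - 1*436 = -357 - 436 = -793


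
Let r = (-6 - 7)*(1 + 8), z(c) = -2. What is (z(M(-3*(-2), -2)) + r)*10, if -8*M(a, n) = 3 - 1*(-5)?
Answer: -1190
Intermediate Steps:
M(a, n) = -1 (M(a, n) = -(3 - 1*(-5))/8 = -(3 + 5)/8 = -⅛*8 = -1)
r = -117 (r = -13*9 = -117)
(z(M(-3*(-2), -2)) + r)*10 = (-2 - 117)*10 = -119*10 = -1190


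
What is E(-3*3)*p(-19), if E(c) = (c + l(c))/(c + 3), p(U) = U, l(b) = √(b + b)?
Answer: -57/2 + 19*I*√2/2 ≈ -28.5 + 13.435*I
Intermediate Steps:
l(b) = √2*√b (l(b) = √(2*b) = √2*√b)
E(c) = (c + √2*√c)/(3 + c) (E(c) = (c + √2*√c)/(c + 3) = (c + √2*√c)/(3 + c))
E(-3*3)*p(-19) = ((-3*3 + √2*√(-3*3))/(3 - 3*3))*(-19) = ((-9 + √2*√(-9))/(3 - 9))*(-19) = ((-9 + √2*(3*I))/(-6))*(-19) = -(-9 + 3*I*√2)/6*(-19) = (3/2 - I*√2/2)*(-19) = -57/2 + 19*I*√2/2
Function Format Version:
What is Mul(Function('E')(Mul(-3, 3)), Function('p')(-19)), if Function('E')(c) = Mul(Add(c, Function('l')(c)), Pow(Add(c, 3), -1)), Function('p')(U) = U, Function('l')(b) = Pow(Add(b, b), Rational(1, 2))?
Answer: Add(Rational(-57, 2), Mul(Rational(19, 2), I, Pow(2, Rational(1, 2)))) ≈ Add(-28.500, Mul(13.435, I))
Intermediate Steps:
Function('l')(b) = Mul(Pow(2, Rational(1, 2)), Pow(b, Rational(1, 2))) (Function('l')(b) = Pow(Mul(2, b), Rational(1, 2)) = Mul(Pow(2, Rational(1, 2)), Pow(b, Rational(1, 2))))
Function('E')(c) = Mul(Pow(Add(3, c), -1), Add(c, Mul(Pow(2, Rational(1, 2)), Pow(c, Rational(1, 2))))) (Function('E')(c) = Mul(Add(c, Mul(Pow(2, Rational(1, 2)), Pow(c, Rational(1, 2)))), Pow(Add(c, 3), -1)) = Mul(Add(c, Mul(Pow(2, Rational(1, 2)), Pow(c, Rational(1, 2)))), Pow(Add(3, c), -1)) = Mul(Pow(Add(3, c), -1), Add(c, Mul(Pow(2, Rational(1, 2)), Pow(c, Rational(1, 2))))))
Mul(Function('E')(Mul(-3, 3)), Function('p')(-19)) = Mul(Mul(Pow(Add(3, Mul(-3, 3)), -1), Add(Mul(-3, 3), Mul(Pow(2, Rational(1, 2)), Pow(Mul(-3, 3), Rational(1, 2))))), -19) = Mul(Mul(Pow(Add(3, -9), -1), Add(-9, Mul(Pow(2, Rational(1, 2)), Pow(-9, Rational(1, 2))))), -19) = Mul(Mul(Pow(-6, -1), Add(-9, Mul(Pow(2, Rational(1, 2)), Mul(3, I)))), -19) = Mul(Mul(Rational(-1, 6), Add(-9, Mul(3, I, Pow(2, Rational(1, 2))))), -19) = Mul(Add(Rational(3, 2), Mul(Rational(-1, 2), I, Pow(2, Rational(1, 2)))), -19) = Add(Rational(-57, 2), Mul(Rational(19, 2), I, Pow(2, Rational(1, 2))))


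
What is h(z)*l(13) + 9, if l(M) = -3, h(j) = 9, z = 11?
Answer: -18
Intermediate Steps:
h(z)*l(13) + 9 = 9*(-3) + 9 = -27 + 9 = -18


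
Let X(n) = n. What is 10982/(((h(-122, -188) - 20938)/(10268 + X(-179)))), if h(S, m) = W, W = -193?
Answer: -6517494/1243 ≈ -5243.4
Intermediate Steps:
h(S, m) = -193
10982/(((h(-122, -188) - 20938)/(10268 + X(-179)))) = 10982/(((-193 - 20938)/(10268 - 179))) = 10982/((-21131/10089)) = 10982/((-21131*1/10089)) = 10982/(-21131/10089) = 10982*(-10089/21131) = -6517494/1243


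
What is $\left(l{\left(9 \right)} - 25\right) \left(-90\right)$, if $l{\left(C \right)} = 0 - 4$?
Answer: $2610$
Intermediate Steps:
$l{\left(C \right)} = -4$
$\left(l{\left(9 \right)} - 25\right) \left(-90\right) = \left(-4 - 25\right) \left(-90\right) = \left(-29\right) \left(-90\right) = 2610$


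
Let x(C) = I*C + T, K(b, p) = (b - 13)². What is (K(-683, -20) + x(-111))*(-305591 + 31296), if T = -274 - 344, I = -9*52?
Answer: -146952449070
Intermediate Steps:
I = -468
K(b, p) = (-13 + b)²
T = -618
x(C) = -618 - 468*C (x(C) = -468*C - 618 = -618 - 468*C)
(K(-683, -20) + x(-111))*(-305591 + 31296) = ((-13 - 683)² + (-618 - 468*(-111)))*(-305591 + 31296) = ((-696)² + (-618 + 51948))*(-274295) = (484416 + 51330)*(-274295) = 535746*(-274295) = -146952449070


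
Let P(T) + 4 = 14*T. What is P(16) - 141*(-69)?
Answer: 9949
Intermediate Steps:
P(T) = -4 + 14*T
P(16) - 141*(-69) = (-4 + 14*16) - 141*(-69) = (-4 + 224) + 9729 = 220 + 9729 = 9949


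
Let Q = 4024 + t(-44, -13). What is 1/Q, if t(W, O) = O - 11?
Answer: 1/4000 ≈ 0.00025000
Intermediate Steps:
t(W, O) = -11 + O
Q = 4000 (Q = 4024 + (-11 - 13) = 4024 - 24 = 4000)
1/Q = 1/4000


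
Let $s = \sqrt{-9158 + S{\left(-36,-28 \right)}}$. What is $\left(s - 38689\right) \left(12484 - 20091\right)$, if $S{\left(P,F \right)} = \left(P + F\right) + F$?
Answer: $294307223 - 38035 i \sqrt{370} \approx 2.9431 \cdot 10^{8} - 7.3162 \cdot 10^{5} i$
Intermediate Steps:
$S{\left(P,F \right)} = P + 2 F$ ($S{\left(P,F \right)} = \left(F + P\right) + F = P + 2 F$)
$s = 5 i \sqrt{370}$ ($s = \sqrt{-9158 + \left(-36 + 2 \left(-28\right)\right)} = \sqrt{-9158 - 92} = \sqrt{-9250} = 5 i \sqrt{370} \approx 96.177 i$)
$\left(s - 38689\right) \left(12484 - 20091\right) = \left(5 i \sqrt{370} - 38689\right) \left(12484 - 20091\right) = \left(-38689 + 5 i \sqrt{370}\right) \left(-7607\right) = 294307223 - 38035 i \sqrt{370}$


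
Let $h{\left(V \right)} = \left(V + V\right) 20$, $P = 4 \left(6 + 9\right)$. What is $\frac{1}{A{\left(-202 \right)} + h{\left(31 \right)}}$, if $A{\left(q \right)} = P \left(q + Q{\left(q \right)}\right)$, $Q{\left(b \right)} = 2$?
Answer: $- \frac{1}{10760} \approx -9.2937 \cdot 10^{-5}$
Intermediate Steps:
$P = 60$ ($P = 4 \cdot 15 = 60$)
$h{\left(V \right)} = 40 V$ ($h{\left(V \right)} = 2 V 20 = 40 V$)
$A{\left(q \right)} = 120 + 60 q$ ($A{\left(q \right)} = 60 \left(q + 2\right) = 60 \left(2 + q\right) = 120 + 60 q$)
$\frac{1}{A{\left(-202 \right)} + h{\left(31 \right)}} = \frac{1}{\left(120 + 60 \left(-202\right)\right) + 40 \cdot 31} = \frac{1}{\left(120 - 12120\right) + 1240} = \frac{1}{-12000 + 1240} = \frac{1}{-10760} = - \frac{1}{10760}$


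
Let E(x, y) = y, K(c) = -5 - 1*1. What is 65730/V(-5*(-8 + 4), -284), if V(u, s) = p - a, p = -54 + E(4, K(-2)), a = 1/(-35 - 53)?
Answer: -5784240/5279 ≈ -1095.7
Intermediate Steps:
K(c) = -6 (K(c) = -5 - 1 = -6)
a = -1/88 (a = 1/(-88) = -1/88 ≈ -0.011364)
p = -60 (p = -54 - 6 = -60)
V(u, s) = -5279/88 (V(u, s) = -60 - 1*(-1/88) = -60 + 1/88 = -5279/88)
65730/V(-5*(-8 + 4), -284) = 65730/(-5279/88) = 65730*(-88/5279) = -5784240/5279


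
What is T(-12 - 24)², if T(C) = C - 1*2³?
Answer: 1936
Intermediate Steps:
T(C) = -8 + C (T(C) = C - 1*8 = C - 8 = -8 + C)
T(-12 - 24)² = (-8 + (-12 - 24))² = (-8 - 36)² = (-44)² = 1936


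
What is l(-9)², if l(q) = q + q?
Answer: 324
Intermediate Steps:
l(q) = 2*q
l(-9)² = (2*(-9))² = (-18)² = 324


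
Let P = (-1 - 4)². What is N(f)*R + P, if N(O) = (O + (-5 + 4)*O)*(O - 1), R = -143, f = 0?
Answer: 25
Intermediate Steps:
N(O) = 0 (N(O) = (O - O)*(-1 + O) = 0*(-1 + O) = 0)
P = 25 (P = (-5)² = 25)
N(f)*R + P = 0*(-143) + 25 = 0 + 25 = 25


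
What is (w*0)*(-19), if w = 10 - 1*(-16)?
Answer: 0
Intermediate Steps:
w = 26 (w = 10 + 16 = 26)
(w*0)*(-19) = (26*0)*(-19) = 0*(-19) = 0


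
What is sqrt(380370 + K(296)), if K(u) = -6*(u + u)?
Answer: sqrt(376818) ≈ 613.86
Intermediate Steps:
K(u) = -12*u
sqrt(380370 + K(296)) = sqrt(380370 - 12*296) = sqrt(380370 - 3552) = sqrt(376818)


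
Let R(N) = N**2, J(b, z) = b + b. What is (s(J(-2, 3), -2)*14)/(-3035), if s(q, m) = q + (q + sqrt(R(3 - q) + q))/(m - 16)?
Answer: 476/27315 + 7*sqrt(5)/9105 ≈ 0.019145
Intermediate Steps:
J(b, z) = 2*b
s(q, m) = q + (q + sqrt(q + (3 - q)**2))/(-16 + m) (s(q, m) = q + (q + sqrt((3 - q)**2 + q))/(m - 16) = q + (q + sqrt(q + (3 - q)**2))/(-16 + m))
(s(J(-2, 3), -2)*14)/(-3035) = (((sqrt(2*(-2) + (-3 + 2*(-2))**2) - 30*(-2) - 4*(-2))/(-16 - 2))*14)/(-3035) = (((sqrt(-4 + (-3 - 4)**2) - 15*(-4) - 2*(-4))/(-18))*14)*(-1/3035) = (-(sqrt(-4 + (-7)**2) + 60 + 8)/18*14)*(-1/3035) = (-(sqrt(-4 + 49) + 60 + 8)/18*14)*(-1/3035) = (-(sqrt(45) + 60 + 8)/18*14)*(-1/3035) = (-(3*sqrt(5) + 60 + 8)/18*14)*(-1/3035) = (-(68 + 3*sqrt(5))/18*14)*(-1/3035) = ((-34/9 - sqrt(5)/6)*14)*(-1/3035) = (-476/9 - 7*sqrt(5)/3)*(-1/3035) = 476/27315 + 7*sqrt(5)/9105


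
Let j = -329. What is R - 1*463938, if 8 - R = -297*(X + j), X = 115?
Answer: -527488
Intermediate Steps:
R = -63550 (R = 8 - (-297)*(115 - 329) = 8 - (-297)*(-214) = 8 - 1*63558 = 8 - 63558 = -63550)
R - 1*463938 = -63550 - 1*463938 = -63550 - 463938 = -527488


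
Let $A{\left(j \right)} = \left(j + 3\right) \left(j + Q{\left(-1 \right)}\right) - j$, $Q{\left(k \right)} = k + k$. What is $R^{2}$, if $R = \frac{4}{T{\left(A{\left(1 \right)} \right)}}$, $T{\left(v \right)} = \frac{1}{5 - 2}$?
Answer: $144$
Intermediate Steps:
$Q{\left(k \right)} = 2 k$
$A{\left(j \right)} = - j + \left(-2 + j\right) \left(3 + j\right)$ ($A{\left(j \right)} = \left(j + 3\right) \left(j + 2 \left(-1\right)\right) - j = \left(3 + j\right) \left(j - 2\right) - j = \left(3 + j\right) \left(-2 + j\right) - j = \left(-2 + j\right) \left(3 + j\right) - j = - j + \left(-2 + j\right) \left(3 + j\right)$)
$T{\left(v \right)} = \frac{1}{3}$
$R = 12$ ($R = 4 \frac{1}{\frac{1}{3}} = 4 \cdot 3 = 12$)
$R^{2} = 12^{2} = 144$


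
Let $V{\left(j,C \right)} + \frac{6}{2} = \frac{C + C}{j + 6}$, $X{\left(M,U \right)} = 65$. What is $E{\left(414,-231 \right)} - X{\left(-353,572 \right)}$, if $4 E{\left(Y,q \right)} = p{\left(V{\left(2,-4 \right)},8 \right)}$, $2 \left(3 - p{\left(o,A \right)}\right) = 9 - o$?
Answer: $- \frac{527}{8} \approx -65.875$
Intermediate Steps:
$V{\left(j,C \right)} = -3 + \frac{2 C}{6 + j}$ ($V{\left(j,C \right)} = -3 + \frac{C + C}{j + 6} = -3 + \frac{2 C}{6 + j}$)
$p{\left(o,A \right)} = - \frac{3}{2} + \frac{o}{2}$ ($p{\left(o,A \right)} = 3 - \frac{9 - o}{2} = 3 + \left(- \frac{9}{2} + \frac{o}{2}\right) = - \frac{3}{2} + \frac{o}{2}$)
$E{\left(Y,q \right)} = - \frac{7}{8}$ ($E{\left(Y,q \right)} = \frac{- \frac{3}{2} + \frac{\frac{1}{6 + 2} \left(-18 - 6 + 2 \left(-4\right)\right)}{2}}{4} = \frac{- \frac{3}{2} + \frac{\frac{1}{8} \left(-18 - 6 - 8\right)}{2}}{4} = \frac{- \frac{3}{2} + \frac{\frac{1}{8} \left(-32\right)}{2}}{4} = \frac{- \frac{3}{2} + \frac{1}{2} \left(-4\right)}{4} = \frac{- \frac{3}{2} - 2}{4} = \frac{1}{4} \left(- \frac{7}{2}\right) = - \frac{7}{8}$)
$E{\left(414,-231 \right)} - X{\left(-353,572 \right)} = - \frac{7}{8} - 65 = - \frac{527}{8}$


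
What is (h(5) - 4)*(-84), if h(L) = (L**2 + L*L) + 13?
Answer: -4956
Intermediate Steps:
h(L) = 13 + 2*L**2 (h(L) = (L**2 + L**2) + 13 = 2*L**2 + 13 = 13 + 2*L**2)
(h(5) - 4)*(-84) = ((13 + 2*5**2) - 4)*(-84) = ((13 + 2*25) - 4)*(-84) = ((13 + 50) - 4)*(-84) = (63 - 4)*(-84) = 59*(-84) = -4956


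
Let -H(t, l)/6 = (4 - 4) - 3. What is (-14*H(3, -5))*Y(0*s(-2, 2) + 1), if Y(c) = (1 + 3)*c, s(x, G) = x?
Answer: -1008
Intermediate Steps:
H(t, l) = 18 (H(t, l) = -6*((4 - 4) - 3) = -6*(0 - 3) = -6*(-3) = 18)
Y(c) = 4*c
(-14*H(3, -5))*Y(0*s(-2, 2) + 1) = (-14*18)*(4*(0*(-2) + 1)) = -1008*(0 + 1) = -1008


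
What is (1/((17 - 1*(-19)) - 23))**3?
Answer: 1/2197 ≈ 0.00045517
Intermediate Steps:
(1/((17 - 1*(-19)) - 23))**3 = (1/((17 + 19) - 23))**3 = (1/(36 - 23))**3 = (1/13)**3 = 1/2197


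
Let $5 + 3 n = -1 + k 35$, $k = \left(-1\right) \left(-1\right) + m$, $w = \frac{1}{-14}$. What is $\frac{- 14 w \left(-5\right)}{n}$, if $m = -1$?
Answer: $\frac{5}{2} \approx 2.5$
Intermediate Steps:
$w = - \frac{1}{14} \approx -0.071429$
$k = 0$ ($k = \left(-1\right) \left(-1\right) - 1 = 1 - 1 = 0$)
$n = -2$ ($n = - \frac{5}{3} + \frac{-1 + 0 \cdot 35}{3} = - \frac{5}{3} + \frac{-1 + 0}{3} = - \frac{5}{3} + \frac{1}{3} \left(-1\right) = - \frac{5}{3} - \frac{1}{3} = -2$)
$\frac{- 14 w \left(-5\right)}{n} = \frac{\left(-14\right) \left(- \frac{1}{14}\right) \left(-5\right)}{-2} = 1 \left(-5\right) \left(- \frac{1}{2}\right) = \left(-5\right) \left(- \frac{1}{2}\right) = \frac{5}{2}$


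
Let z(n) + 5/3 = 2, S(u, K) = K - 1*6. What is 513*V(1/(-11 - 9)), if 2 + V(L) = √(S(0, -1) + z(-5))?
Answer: -1026 + 342*I*√15 ≈ -1026.0 + 1324.6*I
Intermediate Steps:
S(u, K) = -6 + K (S(u, K) = K - 6 = -6 + K)
z(n) = ⅓ (z(n) = -5/3 + 2 = ⅓)
V(L) = -2 + 2*I*√15/3 (V(L) = -2 + √((-6 - 1) + ⅓) = -2 + √(-7 + ⅓) = -2 + √(-20/3) = -2 + 2*I*√15/3)
513*V(1/(-11 - 9)) = 513*(-2 + 2*I*√15/3) = -1026 + 342*I*√15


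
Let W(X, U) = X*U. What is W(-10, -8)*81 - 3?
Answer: 6477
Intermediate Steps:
W(X, U) = U*X
W(-10, -8)*81 - 3 = -8*(-10)*81 - 3 = 80*81 - 3 = 6480 - 3 = 6477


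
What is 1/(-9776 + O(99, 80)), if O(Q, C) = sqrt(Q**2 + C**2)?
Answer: -9776/95553975 - sqrt(16201)/95553975 ≈ -0.00010364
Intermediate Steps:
O(Q, C) = sqrt(C**2 + Q**2)
1/(-9776 + O(99, 80)) = 1/(-9776 + sqrt(80**2 + 99**2)) = 1/(-9776 + sqrt(6400 + 9801)) = 1/(-9776 + sqrt(16201))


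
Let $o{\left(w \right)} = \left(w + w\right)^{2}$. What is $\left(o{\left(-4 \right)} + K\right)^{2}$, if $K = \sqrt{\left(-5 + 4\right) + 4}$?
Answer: $\left(64 + \sqrt{3}\right)^{2} \approx 4320.7$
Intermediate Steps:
$o{\left(w \right)} = 4 w^{2}$ ($o{\left(w \right)} = \left(2 w\right)^{2} = 4 w^{2}$)
$K = \sqrt{3}$ ($K = \sqrt{-1 + 4} = \sqrt{3} \approx 1.732$)
$\left(o{\left(-4 \right)} + K\right)^{2} = \left(4 \left(-4\right)^{2} + \sqrt{3}\right)^{2} = \left(4 \cdot 16 + \sqrt{3}\right)^{2} = \left(64 + \sqrt{3}\right)^{2}$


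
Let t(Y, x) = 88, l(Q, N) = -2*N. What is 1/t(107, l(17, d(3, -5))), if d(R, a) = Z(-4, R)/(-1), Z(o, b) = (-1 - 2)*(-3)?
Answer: 1/88 ≈ 0.011364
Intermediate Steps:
Z(o, b) = 9 (Z(o, b) = -3*(-3) = 9)
d(R, a) = -9 (d(R, a) = 9/(-1) = 9*(-1) = -9)
1/t(107, l(17, d(3, -5))) = 1/88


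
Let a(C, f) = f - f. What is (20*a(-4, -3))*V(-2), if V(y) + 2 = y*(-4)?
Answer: 0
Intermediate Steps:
V(y) = -2 - 4*y (V(y) = -2 + y*(-4) = -2 - 4*y)
a(C, f) = 0
(20*a(-4, -3))*V(-2) = (20*0)*(-2 - 4*(-2)) = 0*(-2 + 8) = 0*6 = 0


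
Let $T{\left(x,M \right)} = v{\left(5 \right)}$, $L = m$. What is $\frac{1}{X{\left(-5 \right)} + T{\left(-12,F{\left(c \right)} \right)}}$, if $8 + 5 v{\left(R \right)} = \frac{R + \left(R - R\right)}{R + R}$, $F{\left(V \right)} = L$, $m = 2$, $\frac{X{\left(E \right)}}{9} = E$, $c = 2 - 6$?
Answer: $- \frac{2}{93} \approx -0.021505$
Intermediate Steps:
$c = -4$ ($c = 2 - 6 = -4$)
$X{\left(E \right)} = 9 E$
$L = 2$
$F{\left(V \right)} = 2$
$v{\left(R \right)} = - \frac{3}{2}$ ($v{\left(R \right)} = - \frac{8}{5} + \frac{\left(R + \left(R - R\right)\right) \frac{1}{R + R}}{5} = - \frac{8}{5} + \frac{\left(R + 0\right) \frac{1}{2 R}}{5} = - \frac{8}{5} + \frac{R \frac{1}{2 R}}{5} = - \frac{8}{5} + \frac{1}{5} \cdot \frac{1}{2} = - \frac{8}{5} + \frac{1}{10} = - \frac{3}{2}$)
$T{\left(x,M \right)} = - \frac{3}{2}$
$\frac{1}{X{\left(-5 \right)} + T{\left(-12,F{\left(c \right)} \right)}} = \frac{1}{9 \left(-5\right) - \frac{3}{2}} = \frac{1}{-45 - \frac{3}{2}} = \frac{1}{- \frac{93}{2}} = - \frac{2}{93}$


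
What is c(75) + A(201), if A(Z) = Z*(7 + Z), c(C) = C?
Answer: 41883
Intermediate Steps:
c(75) + A(201) = 75 + 201*(7 + 201) = 75 + 201*208 = 75 + 41808 = 41883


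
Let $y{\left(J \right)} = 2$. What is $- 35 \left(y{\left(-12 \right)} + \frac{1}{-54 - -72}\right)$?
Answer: $- \frac{1295}{18} \approx -71.944$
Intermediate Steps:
$- 35 \left(y{\left(-12 \right)} + \frac{1}{-54 - -72}\right) = - 35 \left(2 + \frac{1}{-54 - -72}\right) = - 35 \left(2 + \frac{1}{-54 + 72}\right) = - 35 \left(2 + \frac{1}{18}\right) = \left(-35\right) \frac{37}{18} = - \frac{1295}{18}$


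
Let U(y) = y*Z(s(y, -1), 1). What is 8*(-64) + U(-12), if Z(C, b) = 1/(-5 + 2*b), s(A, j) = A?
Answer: -508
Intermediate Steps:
U(y) = -y/3 (U(y) = y/(-5 + 2*1) = y/(-5 + 2) = y/(-3) = y*(-⅓) = -y/3)
8*(-64) + U(-12) = 8*(-64) - ⅓*(-12) = -512 + 4 = -508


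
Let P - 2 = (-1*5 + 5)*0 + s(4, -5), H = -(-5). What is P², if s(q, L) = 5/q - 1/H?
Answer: 3721/400 ≈ 9.3025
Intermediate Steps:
H = 5 (H = -1*(-5) = 5)
s(q, L) = -⅕ + 5/q (s(q, L) = 5/q - 1/5 = 5/q - 1*⅕ = 5/q - ⅕ = -⅕ + 5/q)
P = 61/20 (P = 2 + ((-1*5 + 5)*0 + (⅕)*(25 - 1*4)/4) = 2 + ((-5 + 5)*0 + (⅕)*(¼)*(25 - 4)) = 2 + (0*0 + (⅕)*(¼)*21) = 2 + (0 + 21/20) = 2 + 21/20 = 61/20 ≈ 3.0500)
P² = (61/20)² = 3721/400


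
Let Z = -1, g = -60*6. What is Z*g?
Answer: 360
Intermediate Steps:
g = -360
Z*g = -1*(-360) = 360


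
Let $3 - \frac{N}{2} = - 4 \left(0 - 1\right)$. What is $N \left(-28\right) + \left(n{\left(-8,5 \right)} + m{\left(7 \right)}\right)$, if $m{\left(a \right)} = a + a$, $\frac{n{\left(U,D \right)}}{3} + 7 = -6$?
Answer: $31$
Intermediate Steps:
$n{\left(U,D \right)} = -39$ ($n{\left(U,D \right)} = -21 + 3 \left(-6\right) = -21 - 18 = -39$)
$m{\left(a \right)} = 2 a$
$N = -2$ ($N = 6 - 2 \left(- 4 \left(0 - 1\right)\right) = 6 - 2 \left(\left(-4\right) \left(-1\right)\right) = 6 - 8 = -2$)
$N \left(-28\right) + \left(n{\left(-8,5 \right)} + m{\left(7 \right)}\right) = \left(-2\right) \left(-28\right) + \left(-39 + 2 \cdot 7\right) = 56 + \left(-39 + 14\right) = 56 - 25 = 31$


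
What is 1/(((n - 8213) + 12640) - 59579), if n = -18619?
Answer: -1/73771 ≈ -1.3555e-5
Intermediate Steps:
1/(((n - 8213) + 12640) - 59579) = 1/(((-18619 - 8213) + 12640) - 59579) = 1/((-26832 + 12640) - 59579) = 1/(-14192 - 59579) = 1/(-73771) = -1/73771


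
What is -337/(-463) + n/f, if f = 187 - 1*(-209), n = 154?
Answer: 9307/8334 ≈ 1.1168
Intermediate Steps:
f = 396 (f = 187 + 209 = 396)
-337/(-463) + n/f = -337/(-463) + 154/396 = -337*(-1/463) + 154*(1/396) = 337/463 + 7/18 = 9307/8334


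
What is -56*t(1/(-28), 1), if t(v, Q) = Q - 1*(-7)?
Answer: -448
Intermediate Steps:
t(v, Q) = 7 + Q (t(v, Q) = Q + 7 = 7 + Q)
-56*t(1/(-28), 1) = -56*(7 + 1) = -56*8 = -448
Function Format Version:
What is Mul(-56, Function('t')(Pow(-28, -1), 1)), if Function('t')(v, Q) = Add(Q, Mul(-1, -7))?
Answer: -448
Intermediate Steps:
Function('t')(v, Q) = Add(7, Q) (Function('t')(v, Q) = Add(Q, 7) = Add(7, Q))
Mul(-56, Function('t')(Pow(-28, -1), 1)) = Mul(-56, Add(7, 1)) = Mul(-56, 8) = -448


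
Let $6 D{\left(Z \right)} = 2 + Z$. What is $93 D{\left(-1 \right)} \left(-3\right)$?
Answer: $- \frac{93}{2} \approx -46.5$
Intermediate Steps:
$D{\left(Z \right)} = \frac{1}{3} + \frac{Z}{6}$ ($D{\left(Z \right)} = \frac{2 + Z}{6} = \frac{1}{3} + \frac{Z}{6}$)
$93 D{\left(-1 \right)} \left(-3\right) = 93 \left(\frac{1}{3} + \frac{1}{6} \left(-1\right)\right) \left(-3\right) = 93 \left(\frac{1}{3} - \frac{1}{6}\right) \left(-3\right) = 93 \cdot \frac{1}{6} \left(-3\right) = \frac{31}{2} \left(-3\right) = - \frac{93}{2}$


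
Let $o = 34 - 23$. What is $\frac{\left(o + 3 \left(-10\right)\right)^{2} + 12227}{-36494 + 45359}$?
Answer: $\frac{4196}{2955} \approx 1.42$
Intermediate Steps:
$o = 11$ ($o = 34 - 23 = 11$)
$\frac{\left(o + 3 \left(-10\right)\right)^{2} + 12227}{-36494 + 45359} = \frac{\left(11 + 3 \left(-10\right)\right)^{2} + 12227}{-36494 + 45359} = \frac{\left(11 - 30\right)^{2} + 12227}{8865} = \left(\left(-19\right)^{2} + 12227\right) \frac{1}{8865} = \left(361 + 12227\right) \frac{1}{8865} = 12588 \cdot \frac{1}{8865} = \frac{4196}{2955}$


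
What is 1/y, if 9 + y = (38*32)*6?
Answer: 1/7287 ≈ 0.00013723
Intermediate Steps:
y = 7287 (y = -9 + (38*32)*6 = -9 + 1216*6 = -9 + 7296 = 7287)
1/y = 1/7287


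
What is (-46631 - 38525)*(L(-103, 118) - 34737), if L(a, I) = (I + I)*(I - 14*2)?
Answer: 1149350532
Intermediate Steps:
L(a, I) = 2*I*(-28 + I) (L(a, I) = (2*I)*(I - 28) = (2*I)*(-28 + I) = 2*I*(-28 + I))
(-46631 - 38525)*(L(-103, 118) - 34737) = (-46631 - 38525)*(2*118*(-28 + 118) - 34737) = -85156*(2*118*90 - 34737) = -85156*(21240 - 34737) = -85156*(-13497) = 1149350532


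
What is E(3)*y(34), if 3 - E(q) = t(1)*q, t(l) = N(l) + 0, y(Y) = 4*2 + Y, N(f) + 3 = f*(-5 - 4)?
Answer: 1638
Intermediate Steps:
N(f) = -3 - 9*f (N(f) = -3 + f*(-5 - 4) = -3 + f*(-9) = -3 - 9*f)
y(Y) = 8 + Y
t(l) = -3 - 9*l (t(l) = (-3 - 9*l) + 0 = -3 - 9*l)
E(q) = 3 + 12*q (E(q) = 3 - (-3 - 9*1)*q = 3 - (-3 - 9)*q = 3 - (-12)*q = 3 + 12*q)
E(3)*y(34) = (3 + 12*3)*(8 + 34) = (3 + 36)*42 = 39*42 = 1638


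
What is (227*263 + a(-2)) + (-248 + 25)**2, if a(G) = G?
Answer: 109428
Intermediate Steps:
(227*263 + a(-2)) + (-248 + 25)**2 = (227*263 - 2) + (-248 + 25)**2 = (59701 - 2) + (-223)**2 = 59699 + 49729 = 109428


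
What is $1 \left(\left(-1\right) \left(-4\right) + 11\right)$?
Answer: $15$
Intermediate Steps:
$1 \left(\left(-1\right) \left(-4\right) + 11\right) = 1 \left(4 + 11\right) = 1 \cdot 15 = 15$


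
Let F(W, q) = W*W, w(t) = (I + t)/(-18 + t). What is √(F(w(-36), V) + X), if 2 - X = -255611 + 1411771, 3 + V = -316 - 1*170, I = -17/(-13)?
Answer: I*√569759083631/702 ≈ 1075.2*I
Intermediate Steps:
I = 17/13 (I = -17*(-1/13) = 17/13 ≈ 1.3077)
V = -489 (V = -3 + (-316 - 1*170) = -3 + (-316 - 170) = -3 - 486 = -489)
w(t) = (17/13 + t)/(-18 + t)
F(W, q) = W²
X = -1156158 (X = 2 - (-255611 + 1411771) = 2 - 1*1156160 = 2 - 1156160 = -1156158)
√(F(w(-36), V) + X) = √(((17/13 - 36)/(-18 - 36))² - 1156158) = √((-451/13/(-54))² - 1156158) = √((-1/54*(-451/13))² - 1156158) = √((451/702)² - 1156158) = √(203401/492804 - 1156158) = √(-569759083631/492804) = I*√569759083631/702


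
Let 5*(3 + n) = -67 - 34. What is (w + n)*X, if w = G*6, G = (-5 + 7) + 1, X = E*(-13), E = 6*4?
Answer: 8112/5 ≈ 1622.4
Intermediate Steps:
E = 24
X = -312 (X = 24*(-13) = -312)
G = 3 (G = 2 + 1 = 3)
n = -116/5 (n = -3 + (-67 - 34)/5 = -3 + (⅕)*(-101) = -3 - 101/5 = -116/5 ≈ -23.200)
w = 18 (w = 3*6 = 18)
(w + n)*X = (18 - 116/5)*(-312) = -26/5*(-312) = 8112/5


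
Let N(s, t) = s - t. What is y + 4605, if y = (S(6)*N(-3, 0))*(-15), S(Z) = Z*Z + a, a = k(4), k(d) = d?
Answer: 6405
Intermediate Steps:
a = 4
S(Z) = 4 + Z**2 (S(Z) = Z*Z + 4 = Z**2 + 4 = 4 + Z**2)
y = 1800 (y = ((4 + 6**2)*(-3 - 1*0))*(-15) = ((4 + 36)*(-3 + 0))*(-15) = (40*(-3))*(-15) = -120*(-15) = 1800)
y + 4605 = 1800 + 4605 = 6405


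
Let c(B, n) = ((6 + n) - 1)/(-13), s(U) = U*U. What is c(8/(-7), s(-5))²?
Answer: 900/169 ≈ 5.3254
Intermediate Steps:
s(U) = U²
c(B, n) = -5/13 - n/13 (c(B, n) = (5 + n)*(-1/13) = -5/13 - n/13)
c(8/(-7), s(-5))² = (-5/13 - 1/13*(-5)²)² = (-5/13 - 1/13*25)² = (-5/13 - 25/13)² = (-30/13)² = 900/169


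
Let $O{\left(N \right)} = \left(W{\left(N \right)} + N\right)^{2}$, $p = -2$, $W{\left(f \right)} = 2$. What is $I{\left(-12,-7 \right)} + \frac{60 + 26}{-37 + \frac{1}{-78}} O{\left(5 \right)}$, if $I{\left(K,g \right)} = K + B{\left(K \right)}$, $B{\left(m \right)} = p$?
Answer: $- \frac{369110}{2887} \approx -127.85$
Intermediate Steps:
$B{\left(m \right)} = -2$
$I{\left(K,g \right)} = -2 + K$ ($I{\left(K,g \right)} = K - 2 = -2 + K$)
$O{\left(N \right)} = \left(2 + N\right)^{2}$
$I{\left(-12,-7 \right)} + \frac{60 + 26}{-37 + \frac{1}{-78}} O{\left(5 \right)} = \left(-2 - 12\right) + \frac{60 + 26}{-37 + \frac{1}{-78}} \left(2 + 5\right)^{2} = -14 + \frac{86}{-37 - \frac{1}{78}} \cdot 7^{2} = -14 + \frac{86}{- \frac{2887}{78}} \cdot 49 = -14 + 86 \left(- \frac{78}{2887}\right) 49 = -14 - \frac{328692}{2887} = - \frac{369110}{2887}$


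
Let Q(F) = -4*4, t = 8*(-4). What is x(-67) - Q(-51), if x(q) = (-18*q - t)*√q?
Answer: 16 + 1238*I*√67 ≈ 16.0 + 10133.0*I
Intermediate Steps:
t = -32
Q(F) = -16
x(q) = √q*(32 - 18*q) (x(q) = (-18*q - 1*(-32))*√q = (-18*q + 32)*√q = (32 - 18*q)*√q = √q*(32 - 18*q))
x(-67) - Q(-51) = √(-67)*(32 - 18*(-67)) - 1*(-16) = (I*√67)*(32 + 1206) + 16 = (I*√67)*1238 + 16 = 1238*I*√67 + 16 = 16 + 1238*I*√67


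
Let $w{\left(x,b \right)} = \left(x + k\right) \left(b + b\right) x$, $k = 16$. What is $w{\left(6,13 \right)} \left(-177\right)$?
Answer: $-607464$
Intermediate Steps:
$w{\left(x,b \right)} = 2 b x \left(16 + x\right)$ ($w{\left(x,b \right)} = \left(x + 16\right) \left(b + b\right) x = \left(16 + x\right) 2 b x = 2 b \left(16 + x\right) x = 2 b x \left(16 + x\right)$)
$w{\left(6,13 \right)} \left(-177\right) = 2 \cdot 13 \cdot 6 \left(16 + 6\right) \left(-177\right) = 2 \cdot 13 \cdot 6 \cdot 22 \left(-177\right) = 3432 \left(-177\right) = -607464$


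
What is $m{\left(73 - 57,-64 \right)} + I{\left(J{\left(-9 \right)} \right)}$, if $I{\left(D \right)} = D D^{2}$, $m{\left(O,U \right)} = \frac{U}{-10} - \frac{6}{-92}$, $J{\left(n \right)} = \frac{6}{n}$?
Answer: $\frac{38309}{6210} \approx 6.1689$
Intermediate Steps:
$m{\left(O,U \right)} = \frac{3}{46} - \frac{U}{10}$ ($m{\left(O,U \right)} = U \left(- \frac{1}{10}\right) - - \frac{3}{46} = - \frac{U}{10} + \frac{3}{46} = \frac{3}{46} - \frac{U}{10}$)
$I{\left(D \right)} = D^{3}$
$m{\left(73 - 57,-64 \right)} + I{\left(J{\left(-9 \right)} \right)} = \left(\frac{3}{46} - - \frac{32}{5}\right) + \left(\frac{6}{-9}\right)^{3} = \left(\frac{3}{46} + \frac{32}{5}\right) + \left(6 \left(- \frac{1}{9}\right)\right)^{3} = \frac{1487}{230} + \left(- \frac{2}{3}\right)^{3} = \frac{1487}{230} - \frac{8}{27} = \frac{38309}{6210}$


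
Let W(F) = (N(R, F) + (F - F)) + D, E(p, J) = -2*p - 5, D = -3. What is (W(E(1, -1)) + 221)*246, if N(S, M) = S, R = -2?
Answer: 53136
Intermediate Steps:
E(p, J) = -5 - 2*p
W(F) = -5 (W(F) = (-2 + (F - F)) - 3 = (-2 + 0) - 3 = -2 - 3 = -5)
(W(E(1, -1)) + 221)*246 = (-5 + 221)*246 = 216*246 = 53136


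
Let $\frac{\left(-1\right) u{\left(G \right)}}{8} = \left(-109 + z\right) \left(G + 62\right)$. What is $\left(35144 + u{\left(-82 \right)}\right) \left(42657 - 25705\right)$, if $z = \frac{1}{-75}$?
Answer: $\frac{4501230656}{15} \approx 3.0008 \cdot 10^{8}$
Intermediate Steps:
$z = - \frac{1}{75} \approx -0.013333$
$u{\left(G \right)} = \frac{4055296}{75} + \frac{65408 G}{75}$ ($u{\left(G \right)} = - 8 \left(-109 - \frac{1}{75}\right) \left(G + 62\right) = - 8 \left(- \frac{8176 \left(62 + G\right)}{75}\right) = - 8 \left(- \frac{506912}{75} - \frac{8176 G}{75}\right) = \frac{4055296}{75} + \frac{65408 G}{75}$)
$\left(35144 + u{\left(-82 \right)}\right) \left(42657 - 25705\right) = \left(35144 + \left(\frac{4055296}{75} + \frac{65408}{75} \left(-82\right)\right)\right) \left(42657 - 25705\right) = \left(35144 + \left(\frac{4055296}{75} - \frac{5363456}{75}\right)\right) 16952 = \left(35144 - \frac{261632}{15}\right) 16952 = \frac{265528}{15} \cdot 16952 = \frac{4501230656}{15}$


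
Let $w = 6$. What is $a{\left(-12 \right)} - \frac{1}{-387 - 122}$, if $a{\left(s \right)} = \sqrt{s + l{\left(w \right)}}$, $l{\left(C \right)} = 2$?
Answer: $\frac{1}{509} + i \sqrt{10} \approx 0.0019646 + 3.1623 i$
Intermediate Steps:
$a{\left(s \right)} = \sqrt{2 + s}$ ($a{\left(s \right)} = \sqrt{s + 2} = \sqrt{2 + s}$)
$a{\left(-12 \right)} - \frac{1}{-387 - 122} = \sqrt{2 - 12} - \frac{1}{-387 - 122} = \sqrt{-10} - \frac{1}{-509} = i \sqrt{10} - - \frac{1}{509} = i \sqrt{10} + \frac{1}{509} = \frac{1}{509} + i \sqrt{10}$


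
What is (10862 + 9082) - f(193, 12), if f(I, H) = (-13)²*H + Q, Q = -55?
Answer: 17971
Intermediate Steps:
f(I, H) = -55 + 169*H (f(I, H) = (-13)²*H - 55 = 169*H - 55 = -55 + 169*H)
(10862 + 9082) - f(193, 12) = (10862 + 9082) - (-55 + 169*12) = 19944 - (-55 + 2028) = 19944 - 1*1973 = 19944 - 1973 = 17971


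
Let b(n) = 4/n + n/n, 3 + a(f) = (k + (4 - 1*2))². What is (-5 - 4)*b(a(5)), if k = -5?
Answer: -15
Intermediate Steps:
a(f) = 6 (a(f) = -3 + (-5 + (4 - 1*2))² = -3 + (-5 + (4 - 2))² = -3 + (-5 + 2)² = -3 + (-3)² = -3 + 9 = 6)
b(n) = 1 + 4/n (b(n) = 4/n + 1 = 1 + 4/n)
(-5 - 4)*b(a(5)) = (-5 - 4)*((4 + 6)/6) = -3*10/2 = -9*5/3 = -15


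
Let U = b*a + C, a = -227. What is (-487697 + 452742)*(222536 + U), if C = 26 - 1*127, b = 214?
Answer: -6077171435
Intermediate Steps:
C = -101 (C = 26 - 127 = -101)
U = -48679 (U = 214*(-227) - 101 = -48578 - 101 = -48679)
(-487697 + 452742)*(222536 + U) = (-487697 + 452742)*(222536 - 48679) = -34955*173857 = -6077171435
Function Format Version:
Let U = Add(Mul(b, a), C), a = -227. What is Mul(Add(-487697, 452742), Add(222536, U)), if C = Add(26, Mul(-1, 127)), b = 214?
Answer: -6077171435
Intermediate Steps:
C = -101 (C = Add(26, -127) = -101)
U = -48679 (U = Add(Mul(214, -227), -101) = Add(-48578, -101) = -48679)
Mul(Add(-487697, 452742), Add(222536, U)) = Mul(Add(-487697, 452742), Add(222536, -48679)) = Mul(-34955, 173857) = -6077171435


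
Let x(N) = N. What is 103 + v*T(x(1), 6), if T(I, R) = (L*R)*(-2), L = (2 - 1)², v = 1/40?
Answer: 1027/10 ≈ 102.70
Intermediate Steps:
v = 1/40 ≈ 0.025000
L = 1 (L = 1² = 1)
T(I, R) = -2*R (T(I, R) = (1*R)*(-2) = R*(-2) = -2*R)
103 + v*T(x(1), 6) = 103 + (-2*6)/40 = 103 + (1/40)*(-12) = 103 - 3/10 = 1027/10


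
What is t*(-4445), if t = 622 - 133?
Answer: -2173605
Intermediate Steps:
t = 489
t*(-4445) = 489*(-4445) = -2173605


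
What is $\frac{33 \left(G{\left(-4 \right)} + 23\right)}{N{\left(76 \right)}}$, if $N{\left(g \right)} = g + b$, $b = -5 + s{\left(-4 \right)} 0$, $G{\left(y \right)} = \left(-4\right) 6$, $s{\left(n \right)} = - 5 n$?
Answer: $- \frac{33}{71} \approx -0.46479$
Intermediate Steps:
$G{\left(y \right)} = -24$
$b = -5$ ($b = -5 + \left(-5\right) \left(-4\right) 0 = -5 + 20 \cdot 0 = -5 + 0 = -5$)
$N{\left(g \right)} = -5 + g$ ($N{\left(g \right)} = g - 5 = -5 + g$)
$\frac{33 \left(G{\left(-4 \right)} + 23\right)}{N{\left(76 \right)}} = \frac{33 \left(-24 + 23\right)}{-5 + 76} = \frac{33 \left(-1\right)}{71} = \left(-33\right) \frac{1}{71} = - \frac{33}{71}$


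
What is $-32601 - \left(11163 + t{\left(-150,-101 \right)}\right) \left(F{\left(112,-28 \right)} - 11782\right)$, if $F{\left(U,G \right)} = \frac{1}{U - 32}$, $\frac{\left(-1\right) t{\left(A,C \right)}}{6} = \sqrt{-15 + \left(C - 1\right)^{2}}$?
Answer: $\frac{10519178037}{80} - \frac{2827677 \sqrt{10389}}{40} \approx 1.2428 \cdot 10^{8}$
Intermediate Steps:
$t{\left(A,C \right)} = - 6 \sqrt{-15 + \left(-1 + C\right)^{2}}$ ($t{\left(A,C \right)} = - 6 \sqrt{-15 + \left(C - 1\right)^{2}} = - 6 \sqrt{-15 + \left(-1 + C\right)^{2}}$)
$F{\left(U,G \right)} = \frac{1}{-32 + U}$
$-32601 - \left(11163 + t{\left(-150,-101 \right)}\right) \left(F{\left(112,-28 \right)} - 11782\right) = -32601 - \left(11163 - 6 \sqrt{-15 + \left(-1 - 101\right)^{2}}\right) \left(\frac{1}{-32 + 112} - 11782\right) = -32601 - \left(11163 - 6 \sqrt{-15 + \left(-102\right)^{2}}\right) \left(\frac{1}{80} - 11782\right) = -32601 - \left(11163 - 6 \sqrt{-15 + 10404}\right) \left(\frac{1}{80} - 11782\right) = -32601 - \left(11163 - 6 \sqrt{10389}\right) \left(- \frac{942559}{80}\right) = -32601 - \left(- \frac{10521786117}{80} + \frac{2827677 \sqrt{10389}}{40}\right) = -32601 + \left(\frac{10521786117}{80} - \frac{2827677 \sqrt{10389}}{40}\right) = \frac{10519178037}{80} - \frac{2827677 \sqrt{10389}}{40}$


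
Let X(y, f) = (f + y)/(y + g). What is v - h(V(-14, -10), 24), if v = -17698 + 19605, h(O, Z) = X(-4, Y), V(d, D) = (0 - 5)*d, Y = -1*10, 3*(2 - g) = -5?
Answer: 1865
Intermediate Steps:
g = 11/3 (g = 2 - ⅓*(-5) = 2 + 5/3 = 11/3 ≈ 3.6667)
Y = -10
X(y, f) = (f + y)/(11/3 + y) (X(y, f) = (f + y)/(y + 11/3) = (f + y)/(11/3 + y))
V(d, D) = -5*d
h(O, Z) = 42 (h(O, Z) = 3*(-10 - 4)/(11 + 3*(-4)) = 3*(-14)/(11 - 12) = 3*(-14)/(-1) = 3*(-1)*(-14) = 42)
v = 1907
v - h(V(-14, -10), 24) = 1907 - 1*42 = 1907 - 42 = 1865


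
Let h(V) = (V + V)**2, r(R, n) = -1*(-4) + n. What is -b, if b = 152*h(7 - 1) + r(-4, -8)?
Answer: -21884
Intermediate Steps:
r(R, n) = 4 + n
h(V) = 4*V**2 (h(V) = (2*V)**2 = 4*V**2)
b = 21884 (b = 152*(4*(7 - 1)**2) + (4 - 8) = 152*(4*6**2) - 4 = 152*(4*36) - 4 = 152*144 - 4 = 21888 - 4 = 21884)
-b = -1*21884 = -21884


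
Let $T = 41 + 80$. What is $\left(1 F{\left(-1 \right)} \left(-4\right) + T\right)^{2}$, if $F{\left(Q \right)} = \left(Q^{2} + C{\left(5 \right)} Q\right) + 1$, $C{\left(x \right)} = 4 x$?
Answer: $37249$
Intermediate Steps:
$T = 121$
$F{\left(Q \right)} = 1 + Q^{2} + 20 Q$ ($F{\left(Q \right)} = \left(Q^{2} + 4 \cdot 5 Q\right) + 1 = \left(Q^{2} + 20 Q\right) + 1 = 1 + Q^{2} + 20 Q$)
$\left(1 F{\left(-1 \right)} \left(-4\right) + T\right)^{2} = \left(1 \left(1 + \left(-1\right)^{2} + 20 \left(-1\right)\right) \left(-4\right) + 121\right)^{2} = \left(1 \left(1 + 1 - 20\right) \left(-4\right) + 121\right)^{2} = \left(1 \left(-18\right) \left(-4\right) + 121\right)^{2} = \left(\left(-18\right) \left(-4\right) + 121\right)^{2} = \left(72 + 121\right)^{2} = 193^{2} = 37249$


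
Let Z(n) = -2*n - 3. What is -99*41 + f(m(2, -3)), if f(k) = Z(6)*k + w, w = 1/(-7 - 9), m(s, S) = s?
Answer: -65425/16 ≈ -4089.1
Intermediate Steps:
Z(n) = -3 - 2*n
w = -1/16 (w = 1/(-16) = -1/16 ≈ -0.062500)
f(k) = -1/16 - 15*k (f(k) = (-3 - 2*6)*k - 1/16 = (-3 - 12)*k - 1/16 = -15*k - 1/16 = -1/16 - 15*k)
-99*41 + f(m(2, -3)) = -99*41 + (-1/16 - 15*2) = -4059 + (-1/16 - 30) = -4059 - 481/16 = -65425/16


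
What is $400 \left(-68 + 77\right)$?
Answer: $3600$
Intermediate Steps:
$400 \left(-68 + 77\right) = 400 \cdot 9 = 3600$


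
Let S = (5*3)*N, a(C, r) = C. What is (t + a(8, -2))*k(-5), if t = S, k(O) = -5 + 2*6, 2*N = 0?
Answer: 56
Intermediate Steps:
N = 0 (N = (½)*0 = 0)
k(O) = 7 (k(O) = -5 + 12 = 7)
S = 0 (S = (5*3)*0 = 15*0 = 0)
t = 0
(t + a(8, -2))*k(-5) = (0 + 8)*7 = 8*7 = 56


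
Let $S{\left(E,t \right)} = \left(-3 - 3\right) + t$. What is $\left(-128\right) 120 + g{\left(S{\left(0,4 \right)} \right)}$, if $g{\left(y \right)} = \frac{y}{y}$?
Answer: $-15359$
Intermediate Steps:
$S{\left(E,t \right)} = -6 + t$
$g{\left(y \right)} = 1$
$\left(-128\right) 120 + g{\left(S{\left(0,4 \right)} \right)} = \left(-128\right) 120 + 1 = -15360 + 1 = -15359$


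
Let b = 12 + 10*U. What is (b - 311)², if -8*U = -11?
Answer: 1301881/16 ≈ 81368.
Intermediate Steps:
U = 11/8 (U = -⅛*(-11) = 11/8 ≈ 1.3750)
b = 103/4 (b = 12 + 10*(11/8) = 12 + 55/4 = 103/4 ≈ 25.750)
(b - 311)² = (103/4 - 311)² = (-1141/4)² = 1301881/16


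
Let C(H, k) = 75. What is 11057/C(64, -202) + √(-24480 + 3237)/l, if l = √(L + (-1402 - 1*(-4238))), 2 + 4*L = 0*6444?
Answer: 11057/75 + I*√240938106/5671 ≈ 147.43 + 2.7371*I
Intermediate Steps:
L = -½ (L = -½ + (0*6444)/4 = -½ + (¼)*0 = -½ + 0 = -½ ≈ -0.50000)
l = √11342/2 (l = √(-½ + (-1402 - 1*(-4238))) = √(-½ + (-1402 + 4238)) = √(-½ + 2836) = √(5671/2) = √11342/2 ≈ 53.249)
11057/C(64, -202) + √(-24480 + 3237)/l = 11057/75 + √(-24480 + 3237)/((√11342/2)) = 11057*(1/75) + √(-21243)*(√11342/5671) = 11057/75 + (I*√21243)*(√11342/5671) = 11057/75 + I*√240938106/5671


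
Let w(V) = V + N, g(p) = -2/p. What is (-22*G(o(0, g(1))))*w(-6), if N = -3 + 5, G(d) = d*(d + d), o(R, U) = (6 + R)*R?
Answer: 0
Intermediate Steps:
o(R, U) = R*(6 + R)
G(d) = 2*d² (G(d) = d*(2*d) = 2*d²)
N = 2
w(V) = 2 + V (w(V) = V + 2 = 2 + V)
(-22*G(o(0, g(1))))*w(-6) = (-44*(0*(6 + 0))²)*(2 - 6) = -44*(0*6)²*(-4) = -44*0²*(-4) = -44*0*(-4) = -22*0*(-4) = 0*(-4) = 0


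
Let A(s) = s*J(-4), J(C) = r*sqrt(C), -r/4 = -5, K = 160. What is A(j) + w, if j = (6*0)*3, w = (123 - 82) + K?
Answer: 201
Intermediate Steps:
r = 20 (r = -4*(-5) = 20)
w = 201 (w = (123 - 82) + 160 = 41 + 160 = 201)
J(C) = 20*sqrt(C)
j = 0 (j = 0*3 = 0)
A(s) = 40*I*s (A(s) = s*(20*sqrt(-4)) = s*(20*(2*I)) = s*(40*I) = 40*I*s)
A(j) + w = 40*I*0 + 201 = 0 + 201 = 201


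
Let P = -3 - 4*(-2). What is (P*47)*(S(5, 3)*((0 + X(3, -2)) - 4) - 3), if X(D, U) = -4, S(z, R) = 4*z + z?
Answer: -47705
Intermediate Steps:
S(z, R) = 5*z
P = 5 (P = -3 + 8 = 5)
(P*47)*(S(5, 3)*((0 + X(3, -2)) - 4) - 3) = (5*47)*((5*5)*((0 - 4) - 4) - 3) = 235*(25*(-4 - 4) - 3) = 235*(25*(-8) - 3) = 235*(-200 - 3) = 235*(-203) = -47705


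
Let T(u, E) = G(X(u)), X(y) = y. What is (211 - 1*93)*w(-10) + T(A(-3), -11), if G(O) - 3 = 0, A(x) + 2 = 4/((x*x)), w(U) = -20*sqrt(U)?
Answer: 3 - 2360*I*sqrt(10) ≈ 3.0 - 7463.0*I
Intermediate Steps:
A(x) = -2 + 4/x**2 (A(x) = -2 + 4/((x*x)) = -2 + 4/(x**2) = -2 + 4/x**2)
G(O) = 3 (G(O) = 3 + 0 = 3)
T(u, E) = 3
(211 - 1*93)*w(-10) + T(A(-3), -11) = (211 - 1*93)*(-20*I*sqrt(10)) + 3 = (211 - 93)*(-20*I*sqrt(10)) + 3 = 118*(-20*I*sqrt(10)) + 3 = -2360*I*sqrt(10) + 3 = 3 - 2360*I*sqrt(10)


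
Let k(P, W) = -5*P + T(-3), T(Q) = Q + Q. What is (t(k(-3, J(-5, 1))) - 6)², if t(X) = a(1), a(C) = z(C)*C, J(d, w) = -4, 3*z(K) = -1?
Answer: 361/9 ≈ 40.111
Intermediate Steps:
T(Q) = 2*Q
z(K) = -⅓ (z(K) = (⅓)*(-1) = -⅓)
k(P, W) = -6 - 5*P (k(P, W) = -5*P + 2*(-3) = -5*P - 6 = -6 - 5*P)
a(C) = -C/3
t(X) = -⅓ (t(X) = -⅓*1 = -⅓)
(t(k(-3, J(-5, 1))) - 6)² = (-⅓ - 6)² = (-19/3)² = 361/9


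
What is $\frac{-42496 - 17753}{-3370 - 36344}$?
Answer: $\frac{20083}{13238} \approx 1.5171$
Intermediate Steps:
$\frac{-42496 - 17753}{-3370 - 36344} = - \frac{60249}{-39714} = \left(-60249\right) \left(- \frac{1}{39714}\right) = \frac{20083}{13238}$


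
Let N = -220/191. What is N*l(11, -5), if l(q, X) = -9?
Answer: 1980/191 ≈ 10.366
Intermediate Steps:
N = -220/191 (N = -220*1/191 = -220/191 ≈ -1.1518)
N*l(11, -5) = -220/191*(-9) = 1980/191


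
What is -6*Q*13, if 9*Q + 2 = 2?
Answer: 0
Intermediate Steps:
Q = 0 (Q = -2/9 + (1/9)*2 = -2/9 + 2/9 = 0)
-6*Q*13 = -6*0*13 = 0*13 = 0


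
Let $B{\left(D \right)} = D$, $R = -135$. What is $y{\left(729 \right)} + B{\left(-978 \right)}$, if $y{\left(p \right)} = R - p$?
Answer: $-1842$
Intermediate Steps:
$y{\left(p \right)} = -135 - p$
$y{\left(729 \right)} + B{\left(-978 \right)} = \left(-135 - 729\right) - 978 = -864 - 978 = -1842$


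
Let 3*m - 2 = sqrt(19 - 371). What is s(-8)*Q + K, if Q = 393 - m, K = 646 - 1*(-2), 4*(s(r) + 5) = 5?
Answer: -3293/4 + 5*I*sqrt(22) ≈ -823.25 + 23.452*I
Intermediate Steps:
s(r) = -15/4 (s(r) = -5 + (1/4)*5 = -5 + 5/4 = -15/4)
m = 2/3 + 4*I*sqrt(22)/3 (m = 2/3 + sqrt(19 - 371)/3 = 2/3 + sqrt(-352)/3 = 2/3 + (4*I*sqrt(22))/3 = 2/3 + 4*I*sqrt(22)/3 ≈ 0.66667 + 6.2539*I)
K = 648 (K = 646 + 2 = 648)
Q = 1177/3 - 4*I*sqrt(22)/3 (Q = 393 - (2/3 + 4*I*sqrt(22)/3) = 393 + (-2/3 - 4*I*sqrt(22)/3) = 1177/3 - 4*I*sqrt(22)/3 ≈ 392.33 - 6.2539*I)
s(-8)*Q + K = -15*(1177/3 - 4*I*sqrt(22)/3)/4 + 648 = (-5885/4 + 5*I*sqrt(22)) + 648 = -3293/4 + 5*I*sqrt(22)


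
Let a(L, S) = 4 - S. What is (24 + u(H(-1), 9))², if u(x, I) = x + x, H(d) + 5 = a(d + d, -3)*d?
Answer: 0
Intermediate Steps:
H(d) = -5 + 7*d (H(d) = -5 + (4 - 1*(-3))*d = -5 + (4 + 3)*d = -5 + 7*d)
u(x, I) = 2*x
(24 + u(H(-1), 9))² = (24 + 2*(-5 + 7*(-1)))² = (24 + 2*(-5 - 7))² = (24 + 2*(-12))² = (24 - 24)² = 0² = 0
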